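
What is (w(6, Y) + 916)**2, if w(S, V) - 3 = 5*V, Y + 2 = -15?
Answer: 695556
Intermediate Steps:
Y = -17 (Y = -2 - 15 = -17)
w(S, V) = 3 + 5*V
(w(6, Y) + 916)**2 = ((3 + 5*(-17)) + 916)**2 = ((3 - 85) + 916)**2 = (-82 + 916)**2 = 834**2 = 695556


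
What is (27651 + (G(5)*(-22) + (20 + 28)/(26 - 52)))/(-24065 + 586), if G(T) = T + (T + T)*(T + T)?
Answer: -329409/305227 ≈ -1.0792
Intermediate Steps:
G(T) = T + 4*T² (G(T) = T + (2*T)*(2*T) = T + 4*T²)
(27651 + (G(5)*(-22) + (20 + 28)/(26 - 52)))/(-24065 + 586) = (27651 + ((5*(1 + 4*5))*(-22) + (20 + 28)/(26 - 52)))/(-24065 + 586) = (27651 + ((5*(1 + 20))*(-22) + 48/(-26)))/(-23479) = (27651 + ((5*21)*(-22) + 48*(-1/26)))*(-1/23479) = (27651 + (105*(-22) - 24/13))*(-1/23479) = (27651 + (-2310 - 24/13))*(-1/23479) = (27651 - 30054/13)*(-1/23479) = (329409/13)*(-1/23479) = -329409/305227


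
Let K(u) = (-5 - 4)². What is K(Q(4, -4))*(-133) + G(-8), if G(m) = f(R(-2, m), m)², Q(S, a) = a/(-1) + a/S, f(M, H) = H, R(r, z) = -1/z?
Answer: -10709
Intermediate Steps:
Q(S, a) = -a + a/S (Q(S, a) = a*(-1) + a/S = -a + a/S)
G(m) = m²
K(u) = 81 (K(u) = (-9)² = 81)
K(Q(4, -4))*(-133) + G(-8) = 81*(-133) + (-8)² = -10773 + 64 = -10709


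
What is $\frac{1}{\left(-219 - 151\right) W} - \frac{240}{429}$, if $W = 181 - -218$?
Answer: $- \frac{11810543}{21111090} \approx -0.55945$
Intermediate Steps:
$W = 399$ ($W = 181 + 218 = 399$)
$\frac{1}{\left(-219 - 151\right) W} - \frac{240}{429} = \frac{1}{\left(-219 - 151\right) 399} - \frac{240}{429} = \frac{1}{-370} \cdot \frac{1}{399} - \frac{80}{143} = \left(- \frac{1}{370}\right) \frac{1}{399} - \frac{80}{143} = - \frac{1}{147630} - \frac{80}{143} = - \frac{11810543}{21111090}$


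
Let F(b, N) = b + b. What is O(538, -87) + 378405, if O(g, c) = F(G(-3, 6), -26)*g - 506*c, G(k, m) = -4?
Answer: 418123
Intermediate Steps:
F(b, N) = 2*b
O(g, c) = -506*c - 8*g (O(g, c) = (2*(-4))*g - 506*c = -8*g - 506*c = -506*c - 8*g)
O(538, -87) + 378405 = (-506*(-87) - 8*538) + 378405 = (44022 - 4304) + 378405 = 39718 + 378405 = 418123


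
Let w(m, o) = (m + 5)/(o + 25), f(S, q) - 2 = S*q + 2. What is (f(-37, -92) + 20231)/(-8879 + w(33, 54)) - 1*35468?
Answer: -24879229085/701403 ≈ -35471.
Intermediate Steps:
f(S, q) = 4 + S*q (f(S, q) = 2 + (S*q + 2) = 2 + (2 + S*q) = 4 + S*q)
w(m, o) = (5 + m)/(25 + o)
(f(-37, -92) + 20231)/(-8879 + w(33, 54)) - 1*35468 = ((4 - 37*(-92)) + 20231)/(-8879 + (5 + 33)/(25 + 54)) - 1*35468 = ((4 + 3404) + 20231)/(-8879 + 38/79) - 35468 = (3408 + 20231)/(-8879 + (1/79)*38) - 35468 = 23639/(-8879 + 38/79) - 35468 = 23639/(-701403/79) - 35468 = 23639*(-79/701403) - 35468 = -1867481/701403 - 35468 = -24879229085/701403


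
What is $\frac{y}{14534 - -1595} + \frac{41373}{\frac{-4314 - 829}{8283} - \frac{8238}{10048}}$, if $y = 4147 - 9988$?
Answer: $- \frac{27769446543006333}{967032082061} \approx -28716.0$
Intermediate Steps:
$y = -5841$
$\frac{y}{14534 - -1595} + \frac{41373}{\frac{-4314 - 829}{8283} - \frac{8238}{10048}} = - \frac{5841}{14534 - -1595} + \frac{41373}{\frac{-4314 - 829}{8283} - \frac{8238}{10048}} = - \frac{5841}{14534 + 1595} + \frac{41373}{\left(-5143\right) \frac{1}{8283} - \frac{4119}{5024}} = - \frac{5841}{16129} + \frac{41373}{- \frac{5143}{8283} - \frac{4119}{5024}} = \left(-5841\right) \frac{1}{16129} + \frac{41373}{- \frac{59956109}{41613792}} = - \frac{5841}{16129} + 41373 \left(- \frac{41613792}{59956109}\right) = - \frac{5841}{16129} - \frac{1721687416416}{59956109} = - \frac{27769446543006333}{967032082061}$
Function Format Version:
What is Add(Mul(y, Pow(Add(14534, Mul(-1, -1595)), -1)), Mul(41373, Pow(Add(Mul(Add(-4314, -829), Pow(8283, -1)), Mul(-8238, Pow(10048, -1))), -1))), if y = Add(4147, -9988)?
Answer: Rational(-27769446543006333, 967032082061) ≈ -28716.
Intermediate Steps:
y = -5841
Add(Mul(y, Pow(Add(14534, Mul(-1, -1595)), -1)), Mul(41373, Pow(Add(Mul(Add(-4314, -829), Pow(8283, -1)), Mul(-8238, Pow(10048, -1))), -1))) = Add(Mul(-5841, Pow(Add(14534, Mul(-1, -1595)), -1)), Mul(41373, Pow(Add(Mul(Add(-4314, -829), Pow(8283, -1)), Mul(-8238, Pow(10048, -1))), -1))) = Add(Mul(-5841, Pow(Add(14534, 1595), -1)), Mul(41373, Pow(Add(Mul(-5143, Rational(1, 8283)), Mul(-8238, Rational(1, 10048))), -1))) = Add(Mul(-5841, Pow(16129, -1)), Mul(41373, Pow(Add(Rational(-5143, 8283), Rational(-4119, 5024)), -1))) = Add(Mul(-5841, Rational(1, 16129)), Mul(41373, Pow(Rational(-59956109, 41613792), -1))) = Add(Rational(-5841, 16129), Mul(41373, Rational(-41613792, 59956109))) = Add(Rational(-5841, 16129), Rational(-1721687416416, 59956109)) = Rational(-27769446543006333, 967032082061)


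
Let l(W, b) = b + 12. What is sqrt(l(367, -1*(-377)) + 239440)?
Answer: sqrt(239829) ≈ 489.72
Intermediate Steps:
l(W, b) = 12 + b
sqrt(l(367, -1*(-377)) + 239440) = sqrt((12 - 1*(-377)) + 239440) = sqrt((12 + 377) + 239440) = sqrt(389 + 239440) = sqrt(239829)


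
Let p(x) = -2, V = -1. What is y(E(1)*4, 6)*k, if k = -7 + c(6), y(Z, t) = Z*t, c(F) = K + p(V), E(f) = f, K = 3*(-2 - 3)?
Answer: -576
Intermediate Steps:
K = -15 (K = 3*(-5) = -15)
c(F) = -17 (c(F) = -15 - 2 = -17)
k = -24 (k = -7 - 17 = -24)
y(E(1)*4, 6)*k = ((1*4)*6)*(-24) = (4*6)*(-24) = 24*(-24) = -576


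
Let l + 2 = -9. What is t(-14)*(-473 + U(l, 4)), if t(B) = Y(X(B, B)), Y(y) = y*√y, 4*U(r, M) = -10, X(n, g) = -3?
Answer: 2853*I*√3/2 ≈ 2470.8*I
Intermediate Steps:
l = -11 (l = -2 - 9 = -11)
U(r, M) = -5/2 (U(r, M) = (¼)*(-10) = -5/2)
Y(y) = y^(3/2)
t(B) = -3*I*√3 (t(B) = (-3)^(3/2) = -3*I*√3)
t(-14)*(-473 + U(l, 4)) = (-3*I*√3)*(-473 - 5/2) = -3*I*√3*(-951/2) = 2853*I*√3/2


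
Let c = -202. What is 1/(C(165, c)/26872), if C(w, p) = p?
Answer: -13436/101 ≈ -133.03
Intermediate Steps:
1/(C(165, c)/26872) = 1/(-202/26872) = 1/(-202*1/26872) = 1/(-101/13436) = -13436/101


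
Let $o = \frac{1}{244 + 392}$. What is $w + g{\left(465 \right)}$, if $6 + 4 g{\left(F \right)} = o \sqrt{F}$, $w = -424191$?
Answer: $- \frac{848385}{2} + \frac{\sqrt{465}}{2544} \approx -4.2419 \cdot 10^{5}$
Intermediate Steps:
$o = \frac{1}{636} \approx 0.0015723$
$g{\left(F \right)} = - \frac{3}{2} + \frac{\sqrt{F}}{2544}$ ($g{\left(F \right)} = - \frac{3}{2} + \frac{\frac{1}{636} \sqrt{F}}{4} = - \frac{3}{2} + \frac{\sqrt{F}}{2544}$)
$w + g{\left(465 \right)} = -424191 - \left(\frac{3}{2} - \frac{\sqrt{465}}{2544}\right) = - \frac{848385}{2} + \frac{\sqrt{465}}{2544}$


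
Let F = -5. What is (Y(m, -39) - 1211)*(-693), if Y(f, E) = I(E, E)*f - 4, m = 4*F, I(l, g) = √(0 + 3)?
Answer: 841995 + 13860*√3 ≈ 8.6600e+5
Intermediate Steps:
I(l, g) = √3
m = -20 (m = 4*(-5) = -20)
Y(f, E) = -4 + f*√3 (Y(f, E) = √3*f - 4 = f*√3 - 4 = -4 + f*√3)
(Y(m, -39) - 1211)*(-693) = ((-4 - 20*√3) - 1211)*(-693) = (-1215 - 20*√3)*(-693) = 841995 + 13860*√3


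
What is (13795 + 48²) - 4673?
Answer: 11426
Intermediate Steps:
(13795 + 48²) - 4673 = (13795 + 2304) - 4673 = 16099 - 4673 = 11426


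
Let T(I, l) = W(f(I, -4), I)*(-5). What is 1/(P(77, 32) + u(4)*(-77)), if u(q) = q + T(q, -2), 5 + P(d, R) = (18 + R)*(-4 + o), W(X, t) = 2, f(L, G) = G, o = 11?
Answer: 1/807 ≈ 0.0012392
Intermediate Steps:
T(I, l) = -10 (T(I, l) = 2*(-5) = -10)
P(d, R) = 121 + 7*R (P(d, R) = -5 + (18 + R)*(-4 + 11) = -5 + (18 + R)*7 = -5 + (126 + 7*R) = 121 + 7*R)
u(q) = -10 + q (u(q) = q - 10 = -10 + q)
1/(P(77, 32) + u(4)*(-77)) = 1/((121 + 7*32) + (-10 + 4)*(-77)) = 1/((121 + 224) - 6*(-77)) = 1/(345 + 462) = 1/807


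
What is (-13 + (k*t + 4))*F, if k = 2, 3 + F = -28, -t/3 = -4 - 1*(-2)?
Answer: -93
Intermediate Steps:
t = 6 (t = -3*(-4 - 1*(-2)) = -3*(-4 + 2) = -3*(-2) = 6)
F = -31 (F = -3 - 28 = -31)
(-13 + (k*t + 4))*F = (-13 + (2*6 + 4))*(-31) = (-13 + (12 + 4))*(-31) = (-13 + 16)*(-31) = 3*(-31) = -93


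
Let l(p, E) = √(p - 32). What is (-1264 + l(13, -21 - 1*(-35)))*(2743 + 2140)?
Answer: -6172112 + 4883*I*√19 ≈ -6.1721e+6 + 21285.0*I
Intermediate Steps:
l(p, E) = √(-32 + p)
(-1264 + l(13, -21 - 1*(-35)))*(2743 + 2140) = (-1264 + √(-32 + 13))*(2743 + 2140) = (-1264 + √(-19))*4883 = (-1264 + I*√19)*4883 = -6172112 + 4883*I*√19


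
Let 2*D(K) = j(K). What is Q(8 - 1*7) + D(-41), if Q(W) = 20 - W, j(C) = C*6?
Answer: -104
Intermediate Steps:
j(C) = 6*C
D(K) = 3*K (D(K) = (6*K)/2 = 3*K)
Q(8 - 1*7) + D(-41) = (20 - (8 - 1*7)) + 3*(-41) = (20 - (8 - 7)) - 123 = (20 - 1*1) - 123 = (20 - 1) - 123 = 19 - 123 = -104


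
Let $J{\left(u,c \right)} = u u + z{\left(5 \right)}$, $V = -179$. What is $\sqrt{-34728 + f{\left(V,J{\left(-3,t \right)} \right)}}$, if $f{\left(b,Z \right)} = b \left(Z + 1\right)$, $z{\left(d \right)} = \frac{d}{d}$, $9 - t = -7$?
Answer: $i \sqrt{36697} \approx 191.56 i$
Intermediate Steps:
$t = 16$ ($t = 9 - -7 = 9 + 7 = 16$)
$z{\left(d \right)} = 1$
$J{\left(u,c \right)} = 1 + u^{2}$ ($J{\left(u,c \right)} = u u + 1 = u^{2} + 1 = 1 + u^{2}$)
$f{\left(b,Z \right)} = b \left(1 + Z\right)$
$\sqrt{-34728 + f{\left(V,J{\left(-3,t \right)} \right)}} = \sqrt{-34728 - 179 \left(1 + \left(1 + \left(-3\right)^{2}\right)\right)} = \sqrt{-34728 - 179 \left(1 + \left(1 + 9\right)\right)} = \sqrt{-34728 - 179 \left(1 + 10\right)} = \sqrt{-34728 - 1969} = \sqrt{-36697} = i \sqrt{36697}$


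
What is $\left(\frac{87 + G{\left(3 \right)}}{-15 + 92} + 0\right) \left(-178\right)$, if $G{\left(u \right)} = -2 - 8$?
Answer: $-178$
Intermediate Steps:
$G{\left(u \right)} = -10$ ($G{\left(u \right)} = -2 - 8 = -10$)
$\left(\frac{87 + G{\left(3 \right)}}{-15 + 92} + 0\right) \left(-178\right) = \left(\frac{87 - 10}{-15 + 92} + 0\right) \left(-178\right) = \left(\frac{77}{77} + 0\right) \left(-178\right) = \left(77 \cdot \frac{1}{77} + 0\right) \left(-178\right) = \left(1 + 0\right) \left(-178\right) = 1 \left(-178\right) = -178$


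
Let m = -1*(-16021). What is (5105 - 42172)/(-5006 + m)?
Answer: -37067/11015 ≈ -3.3651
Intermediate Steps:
m = 16021
(5105 - 42172)/(-5006 + m) = (5105 - 42172)/(-5006 + 16021) = -37067/11015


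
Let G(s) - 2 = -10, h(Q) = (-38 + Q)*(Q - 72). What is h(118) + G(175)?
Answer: 3672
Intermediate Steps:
h(Q) = (-72 + Q)*(-38 + Q) (h(Q) = (-38 + Q)*(-72 + Q) = (-72 + Q)*(-38 + Q))
G(s) = -8 (G(s) = 2 - 10 = -8)
h(118) + G(175) = (2736 + 118² - 110*118) - 8 = (2736 + 13924 - 12980) - 8 = 3680 - 8 = 3672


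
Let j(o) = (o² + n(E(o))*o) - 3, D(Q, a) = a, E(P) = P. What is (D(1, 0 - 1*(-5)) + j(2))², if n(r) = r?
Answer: 100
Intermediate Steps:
j(o) = -3 + 2*o² (j(o) = (o² + o*o) - 3 = (o² + o²) - 3 = 2*o² - 3 = -3 + 2*o²)
(D(1, 0 - 1*(-5)) + j(2))² = ((0 - 1*(-5)) + (-3 + 2*2²))² = ((0 + 5) + (-3 + 2*4))² = (5 + (-3 + 8))² = (5 + 5)² = 10² = 100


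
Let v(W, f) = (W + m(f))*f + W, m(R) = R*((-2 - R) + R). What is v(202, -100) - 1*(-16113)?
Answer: -23885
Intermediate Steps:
m(R) = -2*R (m(R) = R*(-2) = -2*R)
v(W, f) = W + f*(W - 2*f) (v(W, f) = (W - 2*f)*f + W = f*(W - 2*f) + W = W + f*(W - 2*f))
v(202, -100) - 1*(-16113) = (202 - 2*(-100)² + 202*(-100)) - 1*(-16113) = (202 - 2*10000 - 20200) + 16113 = (202 - 20000 - 20200) + 16113 = -39998 + 16113 = -23885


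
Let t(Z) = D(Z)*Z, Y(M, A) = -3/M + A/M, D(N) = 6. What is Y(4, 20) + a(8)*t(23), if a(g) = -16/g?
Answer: -1087/4 ≈ -271.75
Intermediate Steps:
t(Z) = 6*Z
Y(4, 20) + a(8)*t(23) = (-3 + 20)/4 + (-16/8)*(6*23) = (¼)*17 - 16*⅛*138 = 17/4 - 2*138 = 17/4 - 276 = -1087/4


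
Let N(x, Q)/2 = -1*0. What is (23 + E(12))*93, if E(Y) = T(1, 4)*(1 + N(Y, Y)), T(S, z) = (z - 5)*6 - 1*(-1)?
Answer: 1674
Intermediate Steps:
T(S, z) = -29 + 6*z (T(S, z) = (-5 + z)*6 + 1 = (-30 + 6*z) + 1 = -29 + 6*z)
N(x, Q) = 0 (N(x, Q) = 2*(-1*0) = 2*0 = 0)
E(Y) = -5 (E(Y) = (-29 + 6*4)*(1 + 0) = (-29 + 24)*1 = -5*1 = -5)
(23 + E(12))*93 = (23 - 5)*93 = 18*93 = 1674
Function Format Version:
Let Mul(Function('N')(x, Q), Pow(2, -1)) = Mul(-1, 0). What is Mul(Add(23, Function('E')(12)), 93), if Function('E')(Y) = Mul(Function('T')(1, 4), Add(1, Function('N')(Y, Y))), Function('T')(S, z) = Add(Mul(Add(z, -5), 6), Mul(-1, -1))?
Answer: 1674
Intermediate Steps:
Function('T')(S, z) = Add(-29, Mul(6, z)) (Function('T')(S, z) = Add(Mul(Add(-5, z), 6), 1) = Add(Add(-30, Mul(6, z)), 1) = Add(-29, Mul(6, z)))
Function('N')(x, Q) = 0 (Function('N')(x, Q) = Mul(2, Mul(-1, 0)) = Mul(2, 0) = 0)
Function('E')(Y) = -5 (Function('E')(Y) = Mul(Add(-29, Mul(6, 4)), Add(1, 0)) = Mul(Add(-29, 24), 1) = Mul(-5, 1) = -5)
Mul(Add(23, Function('E')(12)), 93) = Mul(Add(23, -5), 93) = Mul(18, 93) = 1674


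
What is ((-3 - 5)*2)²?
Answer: 256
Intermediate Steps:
((-3 - 5)*2)² = (-8*2)² = (-16)² = 256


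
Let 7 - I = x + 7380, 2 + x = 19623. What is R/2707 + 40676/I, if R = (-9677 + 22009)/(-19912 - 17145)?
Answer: -2040338320066/1353928596603 ≈ -1.5070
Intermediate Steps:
x = 19621 (x = -2 + 19623 = 19621)
I = -26994 (I = 7 - (19621 + 7380) = 7 - 1*27001 = 7 - 27001 = -26994)
R = -12332/37057 (R = 12332/(-37057) = 12332*(-1/37057) = -12332/37057 ≈ -0.33278)
R/2707 + 40676/I = -12332/37057/2707 + 40676/(-26994) = -12332/37057*1/2707 + 40676*(-1/26994) = -12332/100313299 - 20338/13497 = -2040338320066/1353928596603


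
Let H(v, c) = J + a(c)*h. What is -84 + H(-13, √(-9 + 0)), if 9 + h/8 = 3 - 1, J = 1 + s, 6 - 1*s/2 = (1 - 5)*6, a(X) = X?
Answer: -23 - 168*I ≈ -23.0 - 168.0*I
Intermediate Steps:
s = 60 (s = 12 - 2*(1 - 5)*6 = 12 - (-8)*6 = 12 - 2*(-24) = 12 + 48 = 60)
J = 61 (J = 1 + 60 = 61)
h = -56 (h = -72 + 8*(3 - 1) = -72 + 8*2 = -72 + 16 = -56)
H(v, c) = 61 - 56*c (H(v, c) = 61 + c*(-56) = 61 - 56*c)
-84 + H(-13, √(-9 + 0)) = -84 + (61 - 56*√(-9 + 0)) = -84 + (61 - 168*I) = -23 - 168*I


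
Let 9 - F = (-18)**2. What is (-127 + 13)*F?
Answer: 35910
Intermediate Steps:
F = -315 (F = 9 - 1*(-18)**2 = 9 - 1*324 = 9 - 324 = -315)
(-127 + 13)*F = (-127 + 13)*(-315) = -114*(-315) = 35910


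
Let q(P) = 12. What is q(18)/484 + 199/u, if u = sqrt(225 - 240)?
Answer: 3/121 - 199*I*sqrt(15)/15 ≈ 0.024793 - 51.382*I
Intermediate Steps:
u = I*sqrt(15) (u = sqrt(-15) = I*sqrt(15) ≈ 3.873*I)
q(18)/484 + 199/u = 12/484 + 199/((I*sqrt(15))) = 12*(1/484) + 199*(-I*sqrt(15)/15) = 3/121 - 199*I*sqrt(15)/15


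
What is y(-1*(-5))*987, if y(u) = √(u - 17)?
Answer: 1974*I*√3 ≈ 3419.1*I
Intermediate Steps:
y(u) = √(-17 + u)
y(-1*(-5))*987 = √(-17 - 1*(-5))*987 = √(-17 + 5)*987 = √(-12)*987 = (2*I*√3)*987 = 1974*I*√3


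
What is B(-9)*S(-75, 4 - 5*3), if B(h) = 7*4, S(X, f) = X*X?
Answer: 157500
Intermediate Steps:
S(X, f) = X²
B(h) = 28
B(-9)*S(-75, 4 - 5*3) = 28*(-75)² = 28*5625 = 157500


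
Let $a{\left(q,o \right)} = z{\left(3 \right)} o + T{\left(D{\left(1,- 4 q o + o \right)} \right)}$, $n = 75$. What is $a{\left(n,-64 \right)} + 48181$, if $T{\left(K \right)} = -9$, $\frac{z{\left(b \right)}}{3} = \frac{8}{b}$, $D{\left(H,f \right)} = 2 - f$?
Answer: $47660$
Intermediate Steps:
$z{\left(b \right)} = \frac{24}{b}$ ($z{\left(b \right)} = 3 \frac{8}{b} = \frac{24}{b}$)
$a{\left(q,o \right)} = -9 + 8 o$ ($a{\left(q,o \right)} = \frac{24}{3} o - 9 = 24 \cdot \frac{1}{3} o - 9 = 8 o - 9 = -9 + 8 o$)
$a{\left(n,-64 \right)} + 48181 = \left(-9 + 8 \left(-64\right)\right) + 48181 = \left(-9 - 512\right) + 48181 = -521 + 48181 = 47660$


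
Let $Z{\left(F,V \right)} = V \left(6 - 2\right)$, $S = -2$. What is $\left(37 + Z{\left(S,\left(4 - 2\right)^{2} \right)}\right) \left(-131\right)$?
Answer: $-6943$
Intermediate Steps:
$Z{\left(F,V \right)} = 4 V$ ($Z{\left(F,V \right)} = V 4 = 4 V$)
$\left(37 + Z{\left(S,\left(4 - 2\right)^{2} \right)}\right) \left(-131\right) = \left(37 + 4 \left(4 - 2\right)^{2}\right) \left(-131\right) = \left(37 + 4 \cdot 2^{2}\right) \left(-131\right) = \left(37 + 4 \cdot 4\right) \left(-131\right) = \left(37 + 16\right) \left(-131\right) = 53 \left(-131\right) = -6943$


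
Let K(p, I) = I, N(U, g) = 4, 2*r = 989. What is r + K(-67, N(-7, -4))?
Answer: 997/2 ≈ 498.50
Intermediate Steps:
r = 989/2 (r = (½)*989 = 989/2 ≈ 494.50)
r + K(-67, N(-7, -4)) = 989/2 + 4 = 997/2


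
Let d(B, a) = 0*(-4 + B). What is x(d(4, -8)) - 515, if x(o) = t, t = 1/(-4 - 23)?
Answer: -13906/27 ≈ -515.04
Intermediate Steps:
d(B, a) = 0
t = -1/27 (t = 1/(-27) = -1/27 ≈ -0.037037)
x(o) = -1/27
x(d(4, -8)) - 515 = -1/27 - 515 = -13906/27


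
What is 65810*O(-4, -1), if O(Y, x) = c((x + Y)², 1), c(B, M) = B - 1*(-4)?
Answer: 1908490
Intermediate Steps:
c(B, M) = 4 + B (c(B, M) = B + 4 = 4 + B)
O(Y, x) = 4 + (Y + x)² (O(Y, x) = 4 + (x + Y)² = 4 + (Y + x)²)
65810*O(-4, -1) = 65810*(4 + (-4 - 1)²) = 65810*(4 + (-5)²) = 65810*(4 + 25) = 65810*29 = 1908490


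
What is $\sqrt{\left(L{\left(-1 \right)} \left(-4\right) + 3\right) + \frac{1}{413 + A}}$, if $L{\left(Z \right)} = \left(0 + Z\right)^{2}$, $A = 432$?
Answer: $\frac{2 i \sqrt{1055}}{65} \approx 0.99941 i$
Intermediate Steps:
$L{\left(Z \right)} = Z^{2}$
$\sqrt{\left(L{\left(-1 \right)} \left(-4\right) + 3\right) + \frac{1}{413 + A}} = \sqrt{\left(\left(-1\right)^{2} \left(-4\right) + 3\right) + \frac{1}{413 + 432}} = \sqrt{\left(1 \left(-4\right) + 3\right) + \frac{1}{845}} = \sqrt{\left(-4 + 3\right) + \frac{1}{845}} = \sqrt{-1 + \frac{1}{845}} = \sqrt{- \frac{844}{845}} = \frac{2 i \sqrt{1055}}{65}$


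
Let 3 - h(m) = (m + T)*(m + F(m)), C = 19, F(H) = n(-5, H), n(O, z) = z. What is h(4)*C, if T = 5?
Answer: -1311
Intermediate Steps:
F(H) = H
h(m) = 3 - 2*m*(5 + m) (h(m) = 3 - (m + 5)*(m + m) = 3 - (5 + m)*2*m = 3 - 2*m*(5 + m))
h(4)*C = (3 - 10*4 - 2*4²)*19 = (3 - 40 - 2*16)*19 = (3 - 40 - 32)*19 = -69*19 = -1311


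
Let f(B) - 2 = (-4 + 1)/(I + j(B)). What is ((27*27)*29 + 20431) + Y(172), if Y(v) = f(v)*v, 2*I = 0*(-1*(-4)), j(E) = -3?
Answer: 42088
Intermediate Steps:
I = 0 (I = (0*(-1*(-4)))/2 = (0*4)/2 = (½)*0 = 0)
f(B) = 3 (f(B) = 2 + (-4 + 1)/(0 - 3) = 2 - 3/(-3) = 2 - 3*(-⅓) = 2 + 1 = 3)
Y(v) = 3*v
((27*27)*29 + 20431) + Y(172) = ((27*27)*29 + 20431) + 3*172 = (729*29 + 20431) + 516 = (21141 + 20431) + 516 = 41572 + 516 = 42088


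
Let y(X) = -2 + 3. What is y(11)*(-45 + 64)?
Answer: 19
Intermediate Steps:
y(X) = 1
y(11)*(-45 + 64) = 1*(-45 + 64) = 1*19 = 19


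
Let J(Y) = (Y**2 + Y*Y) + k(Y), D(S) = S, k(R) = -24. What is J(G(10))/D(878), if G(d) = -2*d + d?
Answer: 88/439 ≈ 0.20046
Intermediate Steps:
G(d) = -d
J(Y) = -24 + 2*Y**2 (J(Y) = (Y**2 + Y*Y) - 24 = (Y**2 + Y**2) - 24 = 2*Y**2 - 24 = -24 + 2*Y**2)
J(G(10))/D(878) = (-24 + 2*(-1*10)**2)/878 = (-24 + 2*(-10)**2)*(1/878) = (-24 + 2*100)*(1/878) = (-24 + 200)*(1/878) = 176*(1/878) = 88/439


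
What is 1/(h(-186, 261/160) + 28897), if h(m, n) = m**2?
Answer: 1/63493 ≈ 1.5750e-5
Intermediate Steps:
1/(h(-186, 261/160) + 28897) = 1/((-186)**2 + 28897) = 1/(34596 + 28897) = 1/63493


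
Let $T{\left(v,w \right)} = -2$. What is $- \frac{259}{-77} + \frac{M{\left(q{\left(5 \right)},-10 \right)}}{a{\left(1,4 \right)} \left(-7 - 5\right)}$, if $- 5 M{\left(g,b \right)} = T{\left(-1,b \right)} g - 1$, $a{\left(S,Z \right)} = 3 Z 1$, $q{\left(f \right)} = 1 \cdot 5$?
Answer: $\frac{26519}{7920} \approx 3.3484$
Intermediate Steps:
$q{\left(f \right)} = 5$
$a{\left(S,Z \right)} = 3 Z$
$M{\left(g,b \right)} = \frac{1}{5} + \frac{2 g}{5}$ ($M{\left(g,b \right)} = - \frac{- 2 g - 1}{5} = - \frac{-1 - 2 g}{5} = \frac{1}{5} + \frac{2 g}{5}$)
$- \frac{259}{-77} + \frac{M{\left(q{\left(5 \right)},-10 \right)}}{a{\left(1,4 \right)} \left(-7 - 5\right)} = - \frac{259}{-77} + \frac{\frac{1}{5} + \frac{2}{5} \cdot 5}{3 \cdot 4 \left(-7 - 5\right)} = \left(-259\right) \left(- \frac{1}{77}\right) + \frac{\frac{1}{5} + 2}{12 \left(-12\right)} = \frac{37}{11} + \frac{11}{5 \left(-144\right)} = \frac{37}{11} + \frac{11}{5} \left(- \frac{1}{144}\right) = \frac{37}{11} - \frac{11}{720} = \frac{26519}{7920}$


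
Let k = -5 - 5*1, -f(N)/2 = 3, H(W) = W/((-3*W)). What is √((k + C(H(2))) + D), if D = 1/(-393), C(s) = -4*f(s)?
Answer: √2161893/393 ≈ 3.7413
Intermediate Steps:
H(W) = -⅓ (H(W) = W*(-1/(3*W)) = -⅓)
f(N) = -6 (f(N) = -2*3 = -6)
C(s) = 24 (C(s) = -4*(-6) = 24)
k = -10 (k = -5 - 5 = -10)
D = -1/393 ≈ -0.0025445
√((k + C(H(2))) + D) = √((-10 + 24) - 1/393) = √(14 - 1/393) = √(5501/393) = √2161893/393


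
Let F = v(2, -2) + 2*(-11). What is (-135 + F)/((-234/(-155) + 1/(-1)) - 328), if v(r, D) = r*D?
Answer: 1085/2207 ≈ 0.49162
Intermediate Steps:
v(r, D) = D*r
F = -26 (F = -2*2 + 2*(-11) = -4 - 22 = -26)
(-135 + F)/((-234/(-155) + 1/(-1)) - 328) = (-135 - 26)/((-234/(-155) + 1/(-1)) - 328) = -161/((-234*(-1/155) + 1*(-1)) - 328) = -161/((234/155 - 1) - 328) = -161/(79/155 - 328) = -161/(-50761/155) = -161*(-155/50761) = 1085/2207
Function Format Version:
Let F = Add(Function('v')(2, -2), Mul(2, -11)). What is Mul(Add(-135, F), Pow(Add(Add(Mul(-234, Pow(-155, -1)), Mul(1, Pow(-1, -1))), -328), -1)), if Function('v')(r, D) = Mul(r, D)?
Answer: Rational(1085, 2207) ≈ 0.49162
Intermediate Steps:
Function('v')(r, D) = Mul(D, r)
F = -26 (F = Add(Mul(-2, 2), Mul(2, -11)) = Add(-4, -22) = -26)
Mul(Add(-135, F), Pow(Add(Add(Mul(-234, Pow(-155, -1)), Mul(1, Pow(-1, -1))), -328), -1)) = Mul(Add(-135, -26), Pow(Add(Add(Mul(-234, Pow(-155, -1)), Mul(1, Pow(-1, -1))), -328), -1)) = Mul(-161, Pow(Add(Add(Mul(-234, Rational(-1, 155)), Mul(1, -1)), -328), -1)) = Mul(-161, Pow(Add(Add(Rational(234, 155), -1), -328), -1)) = Mul(-161, Pow(Add(Rational(79, 155), -328), -1)) = Mul(-161, Pow(Rational(-50761, 155), -1)) = Mul(-161, Rational(-155, 50761)) = Rational(1085, 2207)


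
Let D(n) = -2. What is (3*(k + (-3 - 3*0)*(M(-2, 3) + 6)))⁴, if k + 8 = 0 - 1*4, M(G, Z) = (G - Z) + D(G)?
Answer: 531441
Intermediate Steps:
M(G, Z) = -2 + G - Z (M(G, Z) = (G - Z) - 2 = -2 + G - Z)
k = -12 (k = -8 + (0 - 1*4) = -8 + (0 - 4) = -8 - 4 = -12)
(3*(k + (-3 - 3*0)*(M(-2, 3) + 6)))⁴ = (3*(-12 + (-3 - 3*0)*((-2 - 2 - 1*3) + 6)))⁴ = (3*(-12 + (-3 + 0)*((-2 - 2 - 3) + 6)))⁴ = (3*(-12 - 3*(-7 + 6)))⁴ = (3*(-12 - 3*(-1)))⁴ = (3*(-12 + 3))⁴ = (3*(-9))⁴ = (-27)⁴ = 531441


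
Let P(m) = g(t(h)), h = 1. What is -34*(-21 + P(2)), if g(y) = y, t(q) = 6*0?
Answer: 714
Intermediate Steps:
t(q) = 0
P(m) = 0
-34*(-21 + P(2)) = -34*(-21 + 0) = -34*(-21) = 714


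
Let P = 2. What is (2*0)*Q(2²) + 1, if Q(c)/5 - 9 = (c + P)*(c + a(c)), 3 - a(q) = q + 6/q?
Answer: 1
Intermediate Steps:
a(q) = 3 - q - 6/q (a(q) = 3 - (q + 6/q) = 3 + (-q - 6/q) = 3 - q - 6/q)
Q(c) = 45 + 5*(2 + c)*(3 - 6/c) (Q(c) = 45 + 5*((c + 2)*(c + (3 - c - 6/c))) = 45 + 5*((2 + c)*(3 - 6/c)) = 45 + 5*(2 + c)*(3 - 6/c))
(2*0)*Q(2²) + 1 = (2*0)*(45 - 60/(2²) + 15*2²) + 1 = 0*(45 - 60/4 + 15*4) + 1 = 0*(45 - 60*¼ + 60) + 1 = 0*(45 - 15 + 60) + 1 = 0*90 + 1 = 0 + 1 = 1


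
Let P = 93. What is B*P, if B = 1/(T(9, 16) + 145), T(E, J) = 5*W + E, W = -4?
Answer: 93/134 ≈ 0.69403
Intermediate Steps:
T(E, J) = -20 + E (T(E, J) = 5*(-4) + E = -20 + E)
B = 1/134 (B = 1/((-20 + 9) + 145) = 1/(-11 + 145) = 1/134 ≈ 0.0074627)
B*P = (1/134)*93 = 93/134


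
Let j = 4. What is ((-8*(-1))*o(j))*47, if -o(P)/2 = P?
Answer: -3008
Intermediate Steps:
o(P) = -2*P
((-8*(-1))*o(j))*47 = ((-8*(-1))*(-2*4))*47 = (8*(-8))*47 = -64*47 = -3008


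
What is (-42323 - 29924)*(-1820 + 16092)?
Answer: -1031109184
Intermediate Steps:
(-42323 - 29924)*(-1820 + 16092) = -72247*14272 = -1031109184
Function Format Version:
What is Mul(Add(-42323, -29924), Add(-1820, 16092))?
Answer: -1031109184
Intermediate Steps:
Mul(Add(-42323, -29924), Add(-1820, 16092)) = Mul(-72247, 14272) = -1031109184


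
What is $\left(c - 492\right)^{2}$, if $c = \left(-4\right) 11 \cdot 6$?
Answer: $571536$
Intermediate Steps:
$c = -264$ ($c = \left(-44\right) 6 = -264$)
$\left(c - 492\right)^{2} = \left(-264 - 492\right)^{2} = \left(-756\right)^{2} = 571536$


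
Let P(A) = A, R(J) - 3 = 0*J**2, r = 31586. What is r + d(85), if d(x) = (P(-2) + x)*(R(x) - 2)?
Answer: 31669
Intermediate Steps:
R(J) = 3 (R(J) = 3 + 0*J**2 = 3 + 0 = 3)
d(x) = -2 + x (d(x) = (-2 + x)*(3 - 2) = (-2 + x)*1 = -2 + x)
r + d(85) = 31586 + (-2 + 85) = 31586 + 83 = 31669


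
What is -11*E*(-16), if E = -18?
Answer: -3168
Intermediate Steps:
-11*E*(-16) = -11*(-18)*(-16) = 198*(-16) = -3168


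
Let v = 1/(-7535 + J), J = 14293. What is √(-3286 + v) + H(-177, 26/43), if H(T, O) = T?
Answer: -177 + I*√150073466546/6758 ≈ -177.0 + 57.324*I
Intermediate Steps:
v = 1/6758 (v = 1/(-7535 + 14293) = 1/6758 ≈ 0.00014797)
√(-3286 + v) + H(-177, 26/43) = √(-3286 + 1/6758) - 177 = √(-22206787/6758) - 177 = I*√150073466546/6758 - 177 = -177 + I*√150073466546/6758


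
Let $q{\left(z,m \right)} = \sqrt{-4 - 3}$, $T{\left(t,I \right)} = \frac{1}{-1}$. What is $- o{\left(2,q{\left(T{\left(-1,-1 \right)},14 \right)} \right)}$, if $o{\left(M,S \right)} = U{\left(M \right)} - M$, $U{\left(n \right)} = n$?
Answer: $0$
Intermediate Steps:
$T{\left(t,I \right)} = -1$
$q{\left(z,m \right)} = i \sqrt{7}$ ($q{\left(z,m \right)} = \sqrt{-7} = i \sqrt{7}$)
$o{\left(M,S \right)} = 0$ ($o{\left(M,S \right)} = M - M = 0$)
$- o{\left(2,q{\left(T{\left(-1,-1 \right)},14 \right)} \right)} = \left(-1\right) 0 = 0$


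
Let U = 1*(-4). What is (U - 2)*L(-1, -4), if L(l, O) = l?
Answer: 6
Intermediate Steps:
U = -4
(U - 2)*L(-1, -4) = (-4 - 2)*(-1) = -6*(-1) = 6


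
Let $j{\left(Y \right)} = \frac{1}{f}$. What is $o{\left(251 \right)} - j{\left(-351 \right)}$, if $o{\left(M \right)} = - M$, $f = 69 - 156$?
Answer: $- \frac{21836}{87} \approx -250.99$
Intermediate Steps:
$f = -87$ ($f = 69 - 156 = -87$)
$j{\left(Y \right)} = - \frac{1}{87}$ ($j{\left(Y \right)} = \frac{1}{-87} = - \frac{1}{87}$)
$o{\left(251 \right)} - j{\left(-351 \right)} = \left(-1\right) 251 - - \frac{1}{87} = -251 + \frac{1}{87} = - \frac{21836}{87}$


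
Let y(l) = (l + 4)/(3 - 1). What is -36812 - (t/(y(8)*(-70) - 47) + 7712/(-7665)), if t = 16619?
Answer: -131639592521/3579555 ≈ -36775.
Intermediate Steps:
y(l) = 2 + l/2 (y(l) = (4 + l)/2 = (4 + l)*(½) = 2 + l/2)
-36812 - (t/(y(8)*(-70) - 47) + 7712/(-7665)) = -36812 - (16619/((2 + (½)*8)*(-70) - 47) + 7712/(-7665)) = -36812 - (16619/((2 + 4)*(-70) - 47) + 7712*(-1/7665)) = -36812 - (16619/(6*(-70) - 47) - 7712/7665) = -36812 - (16619/(-420 - 47) - 7712/7665) = -36812 - (16619/(-467) - 7712/7665) = -36812 - (16619*(-1/467) - 7712/7665) = -36812 - (-16619/467 - 7712/7665) = -36812 - 1*(-130986139/3579555) = -36812 + 130986139/3579555 = -131639592521/3579555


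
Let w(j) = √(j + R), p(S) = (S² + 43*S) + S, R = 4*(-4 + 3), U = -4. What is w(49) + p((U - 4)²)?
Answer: 6912 + 3*√5 ≈ 6918.7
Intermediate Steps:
R = -4 (R = 4*(-1) = -4)
p(S) = S² + 44*S
w(j) = √(-4 + j) (w(j) = √(j - 4) = √(-4 + j))
w(49) + p((U - 4)²) = √(-4 + 49) + (-4 - 4)²*(44 + (-4 - 4)²) = √45 + (-8)²*(44 + (-8)²) = 3*√5 + 64*(44 + 64) = 3*√5 + 64*108 = 3*√5 + 6912 = 6912 + 3*√5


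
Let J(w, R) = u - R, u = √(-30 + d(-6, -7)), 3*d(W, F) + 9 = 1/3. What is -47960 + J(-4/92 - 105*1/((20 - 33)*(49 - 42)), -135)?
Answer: -47825 + 2*I*√74/3 ≈ -47825.0 + 5.7349*I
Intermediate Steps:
d(W, F) = -26/9 (d(W, F) = -3 + (⅓)/3 = -3 + (⅓)*(⅓) = -3 + ⅑ = -26/9)
u = 2*I*√74/3 (u = √(-30 - 26/9) = √(-296/9) = 2*I*√74/3 ≈ 5.7349*I)
J(w, R) = -R + 2*I*√74/3 (J(w, R) = 2*I*√74/3 - R = -R + 2*I*√74/3)
-47960 + J(-4/92 - 105*1/((20 - 33)*(49 - 42)), -135) = -47960 + (-1*(-135) + 2*I*√74/3) = -47960 + (135 + 2*I*√74/3) = -47825 + 2*I*√74/3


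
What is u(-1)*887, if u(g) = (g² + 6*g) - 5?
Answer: -8870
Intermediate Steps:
u(g) = -5 + g² + 6*g
u(-1)*887 = (-5 + (-1)² + 6*(-1))*887 = (-5 + 1 - 6)*887 = -10*887 = -8870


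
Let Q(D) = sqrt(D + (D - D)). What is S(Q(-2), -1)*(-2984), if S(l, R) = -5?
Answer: 14920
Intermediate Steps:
Q(D) = sqrt(D) (Q(D) = sqrt(D + 0) = sqrt(D))
S(Q(-2), -1)*(-2984) = -5*(-2984) = 14920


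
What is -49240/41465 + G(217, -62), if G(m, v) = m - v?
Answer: 2303899/8293 ≈ 277.81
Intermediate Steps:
-49240/41465 + G(217, -62) = -49240/41465 + (217 - 1*(-62)) = -49240*1/41465 + (217 + 62) = -9848/8293 + 279 = 2303899/8293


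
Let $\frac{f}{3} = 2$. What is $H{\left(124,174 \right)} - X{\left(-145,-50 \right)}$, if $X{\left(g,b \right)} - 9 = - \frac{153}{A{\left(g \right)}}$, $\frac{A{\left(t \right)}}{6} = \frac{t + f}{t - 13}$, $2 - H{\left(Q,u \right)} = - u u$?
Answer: $\frac{4211420}{139} \approx 30298.0$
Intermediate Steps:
$f = 6$ ($f = 3 \cdot 2 = 6$)
$H{\left(Q,u \right)} = 2 + u^{2}$ ($H{\left(Q,u \right)} = 2 - - u u = 2 - - u^{2} = 2 + u^{2}$)
$A{\left(t \right)} = \frac{6 \left(6 + t\right)}{-13 + t}$ ($A{\left(t \right)} = 6 \frac{t + 6}{t - 13} = 6 \frac{6 + t}{-13 + t} = \frac{6 \left(6 + t\right)}{-13 + t}$)
$X{\left(g,b \right)} = 9 - \frac{51 \left(-13 + g\right)}{2 \left(6 + g\right)}$ ($X{\left(g,b \right)} = 9 - \frac{153}{6 \frac{1}{-13 + g} \left(6 + g\right)} = 9 - 153 \frac{-13 + g}{6 \left(6 + g\right)} = 9 - \frac{51 \left(-13 + g\right)}{2 \left(6 + g\right)}$)
$H{\left(124,174 \right)} - X{\left(-145,-50 \right)} = \left(2 + 174^{2}\right) - \frac{3 \left(257 - -1595\right)}{2 \left(6 - 145\right)} = \left(2 + 30276\right) - \frac{3 \left(257 + 1595\right)}{2 \left(-139\right)} = 30278 - \frac{3}{2} \left(- \frac{1}{139}\right) 1852 = 30278 - - \frac{2778}{139} = 30278 + \frac{2778}{139} = \frac{4211420}{139}$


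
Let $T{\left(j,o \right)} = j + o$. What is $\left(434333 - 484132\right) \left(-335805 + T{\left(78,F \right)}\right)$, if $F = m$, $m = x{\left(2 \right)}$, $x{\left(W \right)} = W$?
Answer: $16718769275$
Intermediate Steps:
$m = 2$
$F = 2$
$\left(434333 - 484132\right) \left(-335805 + T{\left(78,F \right)}\right) = \left(434333 - 484132\right) \left(-335805 + \left(78 + 2\right)\right) = - 49799 \left(-335805 + 80\right) = \left(-49799\right) \left(-335725\right) = 16718769275$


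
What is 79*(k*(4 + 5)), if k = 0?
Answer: 0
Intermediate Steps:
79*(k*(4 + 5)) = 79*(0*(4 + 5)) = 79*(0*9) = 79*0 = 0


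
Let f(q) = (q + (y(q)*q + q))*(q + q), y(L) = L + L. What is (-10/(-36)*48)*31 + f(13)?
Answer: 29632/3 ≈ 9877.3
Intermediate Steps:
y(L) = 2*L
f(q) = 2*q*(2*q + 2*q**2) (f(q) = (q + ((2*q)*q + q))*(q + q) = (q + (2*q**2 + q))*(2*q) = (q + (q + 2*q**2))*(2*q) = (2*q + 2*q**2)*(2*q) = 2*q*(2*q + 2*q**2))
(-10/(-36)*48)*31 + f(13) = (-10/(-36)*48)*31 + 4*13**2*(1 + 13) = (-10*(-1/36)*48)*31 + 4*169*14 = ((5/18)*48)*31 + 9464 = (40/3)*31 + 9464 = 1240/3 + 9464 = 29632/3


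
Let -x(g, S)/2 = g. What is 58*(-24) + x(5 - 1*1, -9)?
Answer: -1400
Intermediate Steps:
x(g, S) = -2*g
58*(-24) + x(5 - 1*1, -9) = 58*(-24) - 2*(5 - 1*1) = -1392 - 2*(5 - 1) = -1392 - 2*4 = -1392 - 8 = -1400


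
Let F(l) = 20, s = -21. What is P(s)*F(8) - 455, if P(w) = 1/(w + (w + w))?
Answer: -28685/63 ≈ -455.32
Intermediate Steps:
P(w) = 1/(3*w) (P(w) = 1/(w + 2*w) = 1/(3*w))
P(s)*F(8) - 455 = ((⅓)/(-21))*20 - 455 = ((⅓)*(-1/21))*20 - 455 = -1/63*20 - 455 = -20/63 - 455 = -28685/63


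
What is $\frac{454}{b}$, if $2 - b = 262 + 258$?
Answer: $- \frac{227}{259} \approx -0.87645$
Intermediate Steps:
$b = -518$ ($b = 2 - \left(262 + 258\right) = 2 - 520 = -518$)
$\frac{454}{b} = \frac{454}{-518} = 454 \left(- \frac{1}{518}\right) = - \frac{227}{259}$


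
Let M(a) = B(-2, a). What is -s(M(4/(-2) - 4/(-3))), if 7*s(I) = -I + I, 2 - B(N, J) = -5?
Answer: 0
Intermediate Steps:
B(N, J) = 7 (B(N, J) = 2 - 1*(-5) = 2 + 5 = 7)
M(a) = 7
s(I) = 0 (s(I) = (-I + I)/7 = (⅐)*0 = 0)
-s(M(4/(-2) - 4/(-3))) = -1*0 = 0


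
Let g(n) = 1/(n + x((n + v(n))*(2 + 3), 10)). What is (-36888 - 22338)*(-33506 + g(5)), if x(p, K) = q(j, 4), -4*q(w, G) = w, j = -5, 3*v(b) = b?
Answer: 49610421996/25 ≈ 1.9844e+9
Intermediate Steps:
v(b) = b/3
q(w, G) = -w/4
x(p, K) = 5/4 (x(p, K) = -¼*(-5) = 5/4)
g(n) = 1/(5/4 + n) (g(n) = 1/(n + 5/4) = 1/(5/4 + n))
(-36888 - 22338)*(-33506 + g(5)) = (-36888 - 22338)*(-33506 + 4/(5 + 4*5)) = -59226*(-33506 + 4/(5 + 20)) = -59226*(-33506 + 4/25) = -59226*(-837646/25) = 49610421996/25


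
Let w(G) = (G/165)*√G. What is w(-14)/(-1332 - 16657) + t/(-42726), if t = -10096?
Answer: 5048/21363 + 14*I*√14/2968185 ≈ 0.2363 + 1.7648e-5*I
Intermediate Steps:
w(G) = G^(3/2)/165 (w(G) = (G*(1/165))*√G = (G/165)*√G = G^(3/2)/165)
w(-14)/(-1332 - 16657) + t/(-42726) = ((-14)^(3/2)/165)/(-1332 - 16657) - 10096/(-42726) = ((-14*I*√14)/165)/(-17989) - 10096*(-1/42726) = -14*I*√14/165*(-1/17989) + 5048/21363 = 14*I*√14/2968185 + 5048/21363 = 5048/21363 + 14*I*√14/2968185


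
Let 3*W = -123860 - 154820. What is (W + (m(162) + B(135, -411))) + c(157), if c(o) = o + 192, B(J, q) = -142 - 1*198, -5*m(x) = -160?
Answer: -278557/3 ≈ -92852.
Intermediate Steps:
m(x) = 32 (m(x) = -⅕*(-160) = 32)
B(J, q) = -340 (B(J, q) = -142 - 198 = -340)
W = -278680/3 (W = (-123860 - 154820)/3 = (⅓)*(-278680) = -278680/3 ≈ -92893.)
c(o) = 192 + o
(W + (m(162) + B(135, -411))) + c(157) = (-278680/3 + (32 - 340)) + (192 + 157) = (-278680/3 - 308) + 349 = -279604/3 + 349 = -278557/3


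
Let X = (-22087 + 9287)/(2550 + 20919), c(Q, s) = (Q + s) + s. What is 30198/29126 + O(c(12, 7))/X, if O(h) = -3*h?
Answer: 13426016433/93203200 ≈ 144.05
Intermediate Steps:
c(Q, s) = Q + 2*s
X = -12800/23469 ≈ -0.54540
30198/29126 + O(c(12, 7))/X = 30198/29126 + (-3*(12 + 2*7))/(-12800/23469) = 30198*(1/29126) - 3*(12 + 14)*(-23469/12800) = 15099/14563 - 3*26*(-23469/12800) = 15099/14563 - 78*(-23469/12800) = 15099/14563 + 915291/6400 = 13426016433/93203200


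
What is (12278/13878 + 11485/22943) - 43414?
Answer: -6911352380986/159201477 ≈ -43413.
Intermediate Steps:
(12278/13878 + 11485/22943) - 43414 = (12278*(1/13878) + 11485*(1/22943)) - 43414 = (6139/6939 + 11485/22943) - 43414 = 220541492/159201477 - 43414 = -6911352380986/159201477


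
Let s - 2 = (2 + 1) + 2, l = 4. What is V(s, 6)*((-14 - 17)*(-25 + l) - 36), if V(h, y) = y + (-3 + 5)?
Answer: 4920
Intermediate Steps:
s = 7 (s = 2 + ((2 + 1) + 2) = 2 + (3 + 2) = 2 + 5 = 7)
V(h, y) = 2 + y (V(h, y) = y + 2 = 2 + y)
V(s, 6)*((-14 - 17)*(-25 + l) - 36) = (2 + 6)*((-14 - 17)*(-25 + 4) - 36) = 8*(-31*(-21) - 36) = 8*(651 - 36) = 8*615 = 4920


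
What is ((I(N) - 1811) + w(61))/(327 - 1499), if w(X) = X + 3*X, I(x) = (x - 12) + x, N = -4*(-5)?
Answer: 1539/1172 ≈ 1.3131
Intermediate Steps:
N = 20
I(x) = -12 + 2*x (I(x) = (-12 + x) + x = -12 + 2*x)
w(X) = 4*X
((I(N) - 1811) + w(61))/(327 - 1499) = (((-12 + 2*20) - 1811) + 4*61)/(327 - 1499) = (((-12 + 40) - 1811) + 244)/(-1172) = ((28 - 1811) + 244)*(-1/1172) = (-1783 + 244)*(-1/1172) = -1539*(-1/1172) = 1539/1172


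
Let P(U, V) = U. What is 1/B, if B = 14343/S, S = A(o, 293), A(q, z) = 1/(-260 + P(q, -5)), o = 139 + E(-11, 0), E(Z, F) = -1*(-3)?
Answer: -1/1692474 ≈ -5.9085e-7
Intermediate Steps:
E(Z, F) = 3
o = 142 (o = 139 + 3 = 142)
A(q, z) = 1/(-260 + q)
S = -1/118 (S = 1/(-260 + 142) = 1/(-118) = -1/118 ≈ -0.0084746)
B = -1692474 (B = 14343/(-1/118) = 14343*(-118) = -1692474)
1/B = 1/(-1692474) = -1/1692474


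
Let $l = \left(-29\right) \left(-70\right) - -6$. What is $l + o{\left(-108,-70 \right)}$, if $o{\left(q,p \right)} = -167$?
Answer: $1869$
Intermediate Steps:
$l = 2036$ ($l = 2030 + 6 = 2036$)
$l + o{\left(-108,-70 \right)} = 2036 - 167 = 1869$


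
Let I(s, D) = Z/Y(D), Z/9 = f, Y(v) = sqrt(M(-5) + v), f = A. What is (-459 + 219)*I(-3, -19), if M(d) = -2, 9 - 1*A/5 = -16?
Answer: 90000*I*sqrt(21)/7 ≈ 58919.0*I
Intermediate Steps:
A = 125 (A = 45 - 5*(-16) = 45 + 80 = 125)
f = 125
Y(v) = sqrt(-2 + v)
Z = 1125 (Z = 9*125 = 1125)
I(s, D) = 1125/sqrt(-2 + D) (I(s, D) = 1125/(sqrt(-2 + D)) = 1125/sqrt(-2 + D))
(-459 + 219)*I(-3, -19) = (-459 + 219)*(1125/sqrt(-2 - 19)) = -270000/sqrt(-21) = -270000*(-I*sqrt(21)/21) = -(-90000)*I*sqrt(21)/7 = 90000*I*sqrt(21)/7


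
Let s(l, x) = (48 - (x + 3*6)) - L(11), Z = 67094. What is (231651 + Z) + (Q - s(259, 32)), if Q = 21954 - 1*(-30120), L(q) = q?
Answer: 350832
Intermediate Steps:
s(l, x) = 19 - x (s(l, x) = (48 - (x + 3*6)) - 1*11 = (48 - (x + 18)) - 11 = (48 - (18 + x)) - 11 = (48 + (-18 - x)) - 11 = (30 - x) - 11 = 19 - x)
Q = 52074 (Q = 21954 + 30120 = 52074)
(231651 + Z) + (Q - s(259, 32)) = (231651 + 67094) + (52074 - (19 - 1*32)) = 298745 + (52074 - (19 - 32)) = 298745 + (52074 - 1*(-13)) = 298745 + (52074 + 13) = 298745 + 52087 = 350832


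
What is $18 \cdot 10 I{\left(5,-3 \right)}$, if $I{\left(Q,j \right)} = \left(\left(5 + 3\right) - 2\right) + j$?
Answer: $540$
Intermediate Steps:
$I{\left(Q,j \right)} = 6 + j$ ($I{\left(Q,j \right)} = \left(8 - 2\right) + j = 6 + j$)
$18 \cdot 10 I{\left(5,-3 \right)} = 18 \cdot 10 \left(6 - 3\right) = 180 \cdot 3 = 540$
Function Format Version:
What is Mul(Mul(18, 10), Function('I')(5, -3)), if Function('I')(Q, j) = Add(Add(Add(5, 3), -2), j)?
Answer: 540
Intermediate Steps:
Function('I')(Q, j) = Add(6, j) (Function('I')(Q, j) = Add(Add(8, -2), j) = Add(6, j))
Mul(Mul(18, 10), Function('I')(5, -3)) = Mul(Mul(18, 10), Add(6, -3)) = Mul(180, 3) = 540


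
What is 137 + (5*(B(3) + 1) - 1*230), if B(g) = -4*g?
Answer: -148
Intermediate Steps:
137 + (5*(B(3) + 1) - 1*230) = 137 + (5*(-4*3 + 1) - 1*230) = 137 + (5*(-12 + 1) - 230) = 137 + (5*(-11) - 230) = 137 + (-55 - 230) = 137 - 285 = -148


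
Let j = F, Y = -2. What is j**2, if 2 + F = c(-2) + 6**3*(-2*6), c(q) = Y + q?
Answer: 6749604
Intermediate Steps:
c(q) = -2 + q
F = -2598 (F = -2 + ((-2 - 2) + 6**3*(-2*6)) = -2 + (-4 + 216*(-12)) = -2 + (-4 - 2592) = -2 - 2596 = -2598)
j = -2598
j**2 = (-2598)**2 = 6749604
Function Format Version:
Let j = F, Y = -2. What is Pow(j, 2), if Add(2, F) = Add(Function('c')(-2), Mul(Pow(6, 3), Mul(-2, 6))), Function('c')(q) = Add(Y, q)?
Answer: 6749604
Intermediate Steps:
Function('c')(q) = Add(-2, q)
F = -2598 (F = Add(-2, Add(Add(-2, -2), Mul(Pow(6, 3), Mul(-2, 6)))) = Add(-2, Add(-4, Mul(216, -12))) = Add(-2, Add(-4, -2592)) = Add(-2, -2596) = -2598)
j = -2598
Pow(j, 2) = Pow(-2598, 2) = 6749604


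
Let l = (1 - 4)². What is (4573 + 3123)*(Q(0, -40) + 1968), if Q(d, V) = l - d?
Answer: 15214992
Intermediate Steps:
l = 9 (l = (-3)² = 9)
Q(d, V) = 9 - d
(4573 + 3123)*(Q(0, -40) + 1968) = (4573 + 3123)*((9 - 1*0) + 1968) = 7696*((9 + 0) + 1968) = 7696*(9 + 1968) = 7696*1977 = 15214992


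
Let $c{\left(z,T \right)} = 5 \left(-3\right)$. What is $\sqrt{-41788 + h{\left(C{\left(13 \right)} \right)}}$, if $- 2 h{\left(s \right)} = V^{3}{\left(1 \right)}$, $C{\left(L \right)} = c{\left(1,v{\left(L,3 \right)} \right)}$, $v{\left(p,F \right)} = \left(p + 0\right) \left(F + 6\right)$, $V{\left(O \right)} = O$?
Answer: $\frac{i \sqrt{167154}}{2} \approx 204.42 i$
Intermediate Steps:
$v{\left(p,F \right)} = p \left(6 + F\right)$
$c{\left(z,T \right)} = -15$
$C{\left(L \right)} = -15$
$h{\left(s \right)} = - \frac{1}{2}$ ($h{\left(s \right)} = - \frac{1^{3}}{2} = \left(- \frac{1}{2}\right) 1 = - \frac{1}{2}$)
$\sqrt{-41788 + h{\left(C{\left(13 \right)} \right)}} = \sqrt{-41788 - \frac{1}{2}} = \sqrt{- \frac{83577}{2}} = \frac{i \sqrt{167154}}{2}$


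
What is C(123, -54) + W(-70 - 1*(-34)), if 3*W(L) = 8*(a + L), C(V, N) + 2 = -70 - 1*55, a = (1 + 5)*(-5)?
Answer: -303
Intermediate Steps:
a = -30 (a = 6*(-5) = -30)
C(V, N) = -127 (C(V, N) = -2 + (-70 - 1*55) = -2 + (-70 - 55) = -2 - 125 = -127)
W(L) = -80 + 8*L/3 (W(L) = (8*(-30 + L))/3 = (-240 + 8*L)/3 = -80 + 8*L/3)
C(123, -54) + W(-70 - 1*(-34)) = -127 + (-80 + 8*(-70 - 1*(-34))/3) = -127 + (-80 + 8*(-70 + 34)/3) = -127 + (-80 + (8/3)*(-36)) = -127 + (-80 - 96) = -127 - 176 = -303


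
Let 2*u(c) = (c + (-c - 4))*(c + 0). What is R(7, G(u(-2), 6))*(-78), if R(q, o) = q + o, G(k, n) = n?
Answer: -1014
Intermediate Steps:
u(c) = -2*c (u(c) = ((c + (-c - 4))*(c + 0))/2 = ((c + (-4 - c))*c)/2 = (-4*c)/2 = -2*c)
R(q, o) = o + q
R(7, G(u(-2), 6))*(-78) = (6 + 7)*(-78) = 13*(-78) = -1014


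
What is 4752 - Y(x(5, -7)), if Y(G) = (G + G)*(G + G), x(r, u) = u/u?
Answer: 4748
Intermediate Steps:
x(r, u) = 1
Y(G) = 4*G² (Y(G) = (2*G)*(2*G) = 4*G²)
4752 - Y(x(5, -7)) = 4752 - 4*1² = 4752 - 4 = 4748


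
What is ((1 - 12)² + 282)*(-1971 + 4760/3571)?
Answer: -2834573443/3571 ≈ -7.9378e+5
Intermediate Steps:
((1 - 12)² + 282)*(-1971 + 4760/3571) = ((-11)² + 282)*(-1971 + 4760*(1/3571)) = (121 + 282)*(-1971 + 4760/3571) = 403*(-7033681/3571) = -2834573443/3571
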